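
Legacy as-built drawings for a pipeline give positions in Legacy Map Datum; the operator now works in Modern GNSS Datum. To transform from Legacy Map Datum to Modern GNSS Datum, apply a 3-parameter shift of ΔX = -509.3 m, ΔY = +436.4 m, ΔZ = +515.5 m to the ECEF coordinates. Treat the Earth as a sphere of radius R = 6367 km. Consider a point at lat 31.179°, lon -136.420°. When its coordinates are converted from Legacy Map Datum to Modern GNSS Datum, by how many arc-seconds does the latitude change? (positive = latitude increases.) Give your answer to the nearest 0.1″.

Δφ = 13.1″

sin φ = 0.517713, cos φ = 0.855554, sin λ = -0.689367, cos λ = -0.724413.
North component: ΔN = −sin φ cos λ·ΔX − sin φ sin λ·ΔY + cos φ·ΔZ = −(0.517713)(-0.724413)(-509.3) − (0.517713)(-0.689367)(436.4) + (0.855554)(515.5) = 405.78 m.
1° of latitude spans πR/180 = 111125 m, so Δφ = 405.78 / 111125 × 3600 = 13.146″.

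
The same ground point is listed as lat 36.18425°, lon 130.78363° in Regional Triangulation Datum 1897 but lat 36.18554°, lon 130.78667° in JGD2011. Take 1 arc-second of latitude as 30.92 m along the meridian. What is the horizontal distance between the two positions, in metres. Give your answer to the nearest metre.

309 m

Δφ = 36.18554° − 36.18425° = +0.00129°; Δλ = 130.78667° − 130.78363° = +0.00304°.
1° of latitude = 3600 × 30.92 = 111312 m.
ΔN = Δφ × 111312 = 143.6 m; ΔE = Δλ × 111312 × cos(36.18425°) = +0.00304 × 111312 × 0.807123 = 273.1 m.
Distance = √(ΔE² + ΔN²) = √(273.1² + 143.6²) = 308.6 m.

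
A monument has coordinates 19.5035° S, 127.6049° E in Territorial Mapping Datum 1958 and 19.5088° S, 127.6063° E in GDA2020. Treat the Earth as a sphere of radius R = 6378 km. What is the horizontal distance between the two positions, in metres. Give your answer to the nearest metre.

608 m

Δφ = -19.5088° − -19.5035° = -0.0053°; Δλ = 127.6063° − 127.6049° = +0.0014°.
1° along a meridian = πR/180 = 111317 m.
ΔN = Δφ × 111317 = -590.0 m; ΔE = Δλ × 111317 × cos(-19.5035°) = +0.0014 × 111317 × 0.942621 = 146.9 m.
Distance = √(ΔE² + ΔN²) = √(146.9² + (-590.0)²) = 608.0 m.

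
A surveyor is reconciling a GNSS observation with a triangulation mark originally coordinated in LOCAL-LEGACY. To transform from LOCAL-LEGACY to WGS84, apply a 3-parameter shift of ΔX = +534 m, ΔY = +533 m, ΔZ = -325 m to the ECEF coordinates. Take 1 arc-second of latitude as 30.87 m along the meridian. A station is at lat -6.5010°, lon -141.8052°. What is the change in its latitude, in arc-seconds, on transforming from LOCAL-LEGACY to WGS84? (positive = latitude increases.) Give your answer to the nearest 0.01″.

Δφ = -13.21″

sin φ = -0.113221, cos φ = 0.993570, sin λ = -0.618337, cos λ = -0.785913.
North component: ΔN = −sin φ cos λ·ΔX − sin φ sin λ·ΔY + cos φ·ΔZ = −(-0.113221)(-0.785913)(534) − (-0.113221)(-0.618337)(533) + (0.993570)(-325) = -407.74 m.
1° of latitude spans 3600 × 30.87 = 111132 m, so Δφ = -407.74 / 111132 × 3600 = -13.208″.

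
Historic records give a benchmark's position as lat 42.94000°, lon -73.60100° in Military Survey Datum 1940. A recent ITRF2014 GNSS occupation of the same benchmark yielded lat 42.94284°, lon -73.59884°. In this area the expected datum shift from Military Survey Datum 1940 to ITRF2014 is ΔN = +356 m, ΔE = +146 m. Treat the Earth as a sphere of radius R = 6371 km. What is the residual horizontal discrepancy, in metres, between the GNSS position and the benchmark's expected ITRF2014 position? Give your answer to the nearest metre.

50 m

Observed coordinate differences: Δφ = +0.00284°, Δλ = +0.00216°.
Converting to metres (1° lat = 111195 m, cos φ = 0.732067): observed ΔN = 315.8 m, observed ΔE = 175.8 m.
Subtracting the expected shift leaves a residual of 315.8 − (356) = -40.2 m north and 175.8 − (146) = 29.8 m east.
Residual distance = √((-40.2)² + 29.8²) = 50.1 m.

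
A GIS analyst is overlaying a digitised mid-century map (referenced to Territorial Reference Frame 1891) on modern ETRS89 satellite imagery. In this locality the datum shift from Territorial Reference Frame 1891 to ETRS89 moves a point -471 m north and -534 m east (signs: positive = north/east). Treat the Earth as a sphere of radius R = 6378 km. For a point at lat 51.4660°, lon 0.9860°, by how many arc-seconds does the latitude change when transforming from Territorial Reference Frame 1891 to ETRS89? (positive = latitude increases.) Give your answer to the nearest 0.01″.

Δφ = -15.23″

On a sphere of radius R, 1 rad of latitude = R, so Δφ = ΔN / R = -471.0 / 6378000 = -7.3848e-05 rad = -15.232″.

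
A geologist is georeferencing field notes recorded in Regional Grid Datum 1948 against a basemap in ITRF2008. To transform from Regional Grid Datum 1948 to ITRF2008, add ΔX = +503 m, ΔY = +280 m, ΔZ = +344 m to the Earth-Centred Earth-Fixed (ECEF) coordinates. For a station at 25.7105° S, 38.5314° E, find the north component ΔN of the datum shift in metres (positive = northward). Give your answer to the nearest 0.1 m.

At φ = -25.7105°, λ = 38.5314°: sin φ = -0.433824, cos φ = 0.900998, sin λ = 0.622943, cos λ = 0.782267.
ΔN = −sin φ cos λ·ΔX − sin φ sin λ·ΔY + cos φ·ΔZ = −(-0.433824)(0.782267)(503) − (-0.433824)(0.622943)(280) + (0.900998)(344) = 556.31 m.

ΔN = 556.3 m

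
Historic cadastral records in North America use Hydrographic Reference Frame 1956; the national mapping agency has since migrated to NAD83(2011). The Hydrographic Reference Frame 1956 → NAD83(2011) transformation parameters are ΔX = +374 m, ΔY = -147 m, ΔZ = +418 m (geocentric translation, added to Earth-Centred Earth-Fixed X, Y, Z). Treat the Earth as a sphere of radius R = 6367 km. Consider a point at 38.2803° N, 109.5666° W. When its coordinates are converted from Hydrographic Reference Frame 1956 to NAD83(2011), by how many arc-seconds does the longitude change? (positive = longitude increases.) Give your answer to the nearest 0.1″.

sin φ = 0.619509, cos φ = 0.784989, sin λ = -0.942253, cos λ = -0.334902.
East component: ΔE = −sin λ·ΔX + cos λ·ΔY = −(-0.942253)(374) + (-0.334902)(-147) = 401.63 m.
1° of latitude spans πR/180 = 111125 m; at latitude φ, 1° of longitude spans that × cos φ = 87232.0 m, so Δλ = 401.63 / 87232.0 × 3600 = 16.575″.

Δλ = 16.6″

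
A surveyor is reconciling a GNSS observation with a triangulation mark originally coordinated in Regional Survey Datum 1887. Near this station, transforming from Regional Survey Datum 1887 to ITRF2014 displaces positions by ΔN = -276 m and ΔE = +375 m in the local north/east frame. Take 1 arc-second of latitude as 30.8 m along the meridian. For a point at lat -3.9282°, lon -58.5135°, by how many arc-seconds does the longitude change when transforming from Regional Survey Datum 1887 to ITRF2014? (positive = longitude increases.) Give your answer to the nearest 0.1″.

At latitude -3.9282°, cos φ = 0.997651.
1″ of longitude at this latitude = 30.80 × cos φ = 30.7276 m, so Δλ = 375.0 / 30.7276 = 12.204″.

Δλ = 12.2″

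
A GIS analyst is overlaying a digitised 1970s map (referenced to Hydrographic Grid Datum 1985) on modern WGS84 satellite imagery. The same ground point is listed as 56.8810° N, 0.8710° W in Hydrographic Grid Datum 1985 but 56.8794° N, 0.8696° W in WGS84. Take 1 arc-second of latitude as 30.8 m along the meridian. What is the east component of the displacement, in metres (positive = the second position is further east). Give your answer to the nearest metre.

Δφ = 56.8794° − 56.8810° = -0.0016°; Δλ = -0.8696° − -0.8710° = +0.0014°.
1° of latitude = 3600 × 30.80 = 110880 m.
ΔN = Δφ × 110880 = -177.4 m; ΔE = Δλ × 110880 × cos(56.8810°) = +0.0014 × 110880 × 0.546380 = 84.8 m.

ΔE = 85 m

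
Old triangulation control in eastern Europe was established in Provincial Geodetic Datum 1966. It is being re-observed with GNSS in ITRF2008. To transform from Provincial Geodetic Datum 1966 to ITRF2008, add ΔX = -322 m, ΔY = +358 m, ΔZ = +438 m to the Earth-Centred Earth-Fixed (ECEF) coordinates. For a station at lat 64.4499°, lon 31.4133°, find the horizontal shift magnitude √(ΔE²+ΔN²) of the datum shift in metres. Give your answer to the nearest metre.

544 m

The local east axis at (φ, λ) is (−sin λ, cos λ, 0), so ΔE = −sin(31.4133°)·(-322) + cos(31.4133°)·358 = 473.36 m.
The local north axis is (−sin φ cos λ, −sin φ sin λ, cos φ), giving ΔN = 247.931 − 168.345 + 188.909 = 268.50 m.
Horizontal magnitude = √(ΔE² + ΔN²) = √(473.36² + 268.50²) = 544.20 m.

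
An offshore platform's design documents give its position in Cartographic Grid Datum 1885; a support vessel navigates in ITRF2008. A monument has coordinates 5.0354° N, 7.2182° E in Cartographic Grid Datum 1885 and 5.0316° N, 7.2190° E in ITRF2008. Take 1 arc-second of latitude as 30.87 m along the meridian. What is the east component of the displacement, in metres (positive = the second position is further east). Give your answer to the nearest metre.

ΔE = 89 m

Δφ = 5.0316° − 5.0354° = -0.0038°; Δλ = 7.2190° − 7.2182° = +0.0008°.
1° of latitude = 3600 × 30.87 = 111132 m.
ΔN = Δφ × 111132 = -422.3 m; ΔE = Δλ × 111132 × cos(5.0354°) = +0.0008 × 111132 × 0.996141 = 88.6 m.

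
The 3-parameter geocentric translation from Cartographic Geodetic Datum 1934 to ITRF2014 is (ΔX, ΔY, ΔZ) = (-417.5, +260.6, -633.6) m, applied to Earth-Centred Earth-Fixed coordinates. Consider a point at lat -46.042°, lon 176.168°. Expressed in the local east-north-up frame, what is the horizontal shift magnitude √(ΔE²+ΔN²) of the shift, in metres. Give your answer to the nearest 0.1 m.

The local east axis at (φ, λ) is (−sin λ, cos λ, 0), so ΔE = −sin(176.168°)·(-417.5) + cos(176.168°)·260.6 = -232.12 m.
The local north axis is (−sin φ cos λ, −sin φ sin λ, cos φ), giving ΔN = 299.865 + 12.537 − 439.801 = -127.40 m.
Horizontal magnitude = √(ΔE² + ΔN²) = √((-232.12)² + (-127.40)²) = 264.78 m.

264.8 m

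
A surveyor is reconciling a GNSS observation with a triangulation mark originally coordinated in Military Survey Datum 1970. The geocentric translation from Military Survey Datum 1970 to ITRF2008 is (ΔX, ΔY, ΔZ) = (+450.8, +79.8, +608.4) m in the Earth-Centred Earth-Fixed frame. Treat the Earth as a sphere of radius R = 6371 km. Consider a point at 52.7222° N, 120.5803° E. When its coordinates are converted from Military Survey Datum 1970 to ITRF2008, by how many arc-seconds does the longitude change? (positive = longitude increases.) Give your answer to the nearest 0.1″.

Δλ = -22.9″

sin φ = 0.795708, cos φ = 0.605680, sin λ = 0.860917, cos λ = -0.508745.
East component: ΔE = −sin λ·ΔX + cos λ·ΔY = −(0.860917)(450.8) + (-0.508745)(79.8) = -428.70 m.
1° of latitude spans πR/180 = 111195 m; at latitude φ, 1° of longitude spans that × cos φ = 67348.6 m, so Δλ = -428.70 / 67348.6 × 3600 = -22.915″.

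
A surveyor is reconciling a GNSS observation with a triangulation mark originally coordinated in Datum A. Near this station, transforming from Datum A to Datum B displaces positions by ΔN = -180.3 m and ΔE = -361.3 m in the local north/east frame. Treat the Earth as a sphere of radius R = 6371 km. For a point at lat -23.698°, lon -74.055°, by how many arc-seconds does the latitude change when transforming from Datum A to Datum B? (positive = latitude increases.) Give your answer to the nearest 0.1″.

Δφ = -5.8″

On a sphere of radius R, 1 rad of latitude = R, so Δφ = ΔN / R = -180.3 / 6371000 = -2.8300e-05 rad = -5.837″.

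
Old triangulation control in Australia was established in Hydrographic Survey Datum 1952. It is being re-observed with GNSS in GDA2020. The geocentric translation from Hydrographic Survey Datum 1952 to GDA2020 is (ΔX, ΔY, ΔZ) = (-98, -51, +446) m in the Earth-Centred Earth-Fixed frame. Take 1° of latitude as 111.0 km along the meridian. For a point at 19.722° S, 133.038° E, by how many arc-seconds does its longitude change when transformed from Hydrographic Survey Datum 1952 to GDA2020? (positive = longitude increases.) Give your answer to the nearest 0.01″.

Δλ = 3.67″

sin φ = -0.337457, cos φ = 0.941341, sin λ = 0.730901, cos λ = -0.682483.
East component: ΔE = −sin λ·ΔX + cos λ·ΔY = −(0.730901)(-98) + (-0.682483)(-51) = 106.43 m.
1° of latitude spans 111000 m; at latitude φ, 1° of longitude spans that × cos φ = 104488.9 m, so Δλ = 106.43 / 104488.9 × 3600 = 3.667″.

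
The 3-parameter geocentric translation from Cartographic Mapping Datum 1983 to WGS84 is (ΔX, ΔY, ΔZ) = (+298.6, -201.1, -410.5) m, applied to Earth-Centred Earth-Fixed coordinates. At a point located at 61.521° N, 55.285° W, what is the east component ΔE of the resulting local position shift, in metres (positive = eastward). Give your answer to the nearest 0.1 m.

At φ = 61.521°, λ = -55.285°: sin φ = 0.878992, cos φ = 0.476837, sin λ = -0.821995, cos λ = 0.569495.
ΔE = −sin λ·ΔX + cos λ·ΔY = −(-0.821995)·(298.6) + (0.569495)·(-201.1) = 130.92 m.

ΔE = 130.9 m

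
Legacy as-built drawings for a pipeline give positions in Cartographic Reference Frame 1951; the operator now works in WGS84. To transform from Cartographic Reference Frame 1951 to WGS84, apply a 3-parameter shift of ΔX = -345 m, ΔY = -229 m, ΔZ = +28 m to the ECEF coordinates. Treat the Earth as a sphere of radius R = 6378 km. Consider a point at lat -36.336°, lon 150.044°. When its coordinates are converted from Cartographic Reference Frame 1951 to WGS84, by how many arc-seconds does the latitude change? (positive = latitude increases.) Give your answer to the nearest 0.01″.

Δφ = 4.27″

sin φ = -0.592519, cos φ = 0.805556, sin λ = 0.499335, cos λ = -0.866409.
North component: ΔN = −sin φ cos λ·ΔX − sin φ sin λ·ΔY + cos φ·ΔZ = −(-0.592519)(-0.866409)(-345) − (-0.592519)(0.499335)(-229) + (0.805556)(28) = 131.91 m.
1° of latitude spans πR/180 = 111317 m, so Δφ = 131.91 / 111317 × 3600 = 4.266″.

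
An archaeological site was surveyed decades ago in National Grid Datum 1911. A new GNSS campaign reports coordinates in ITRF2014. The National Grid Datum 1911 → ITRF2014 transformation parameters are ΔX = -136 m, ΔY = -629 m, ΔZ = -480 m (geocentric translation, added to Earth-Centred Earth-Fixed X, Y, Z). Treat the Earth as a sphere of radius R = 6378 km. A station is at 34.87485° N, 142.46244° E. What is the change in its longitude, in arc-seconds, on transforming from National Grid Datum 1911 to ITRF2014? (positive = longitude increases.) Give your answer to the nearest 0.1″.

sin φ = 0.571786, cos φ = 0.820403, sin λ = 0.609281, cos λ = -0.792954.
East component: ΔE = −sin λ·ΔX + cos λ·ΔY = −(0.609281)(-136) + (-0.792954)(-629) = 581.63 m.
1° of latitude spans πR/180 = 111317 m; at latitude φ, 1° of longitude spans that × cos φ = 91324.9 m, so Δλ = 581.63 / 91324.9 × 3600 = 22.928″.

Δλ = 22.9″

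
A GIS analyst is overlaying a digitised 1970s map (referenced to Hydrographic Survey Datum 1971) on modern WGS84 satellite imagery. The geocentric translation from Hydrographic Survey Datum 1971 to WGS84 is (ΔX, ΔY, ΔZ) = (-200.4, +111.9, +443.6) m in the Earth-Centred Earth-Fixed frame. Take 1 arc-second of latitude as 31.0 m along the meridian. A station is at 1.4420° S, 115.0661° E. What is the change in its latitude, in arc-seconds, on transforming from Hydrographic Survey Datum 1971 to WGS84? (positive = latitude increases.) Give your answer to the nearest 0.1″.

sin φ = -0.025165, cos φ = 0.999683, sin λ = 0.905820, cos λ = -0.423664.
North component: ΔN = −sin φ cos λ·ΔX − sin φ sin λ·ΔY + cos φ·ΔZ = −(-0.025165)(-0.423664)(-200.4) − (-0.025165)(0.905820)(111.9) + (0.999683)(443.6) = 448.15 m.
1° of latitude spans 3600 × 31.00 = 111600 m, so Δφ = 448.15 / 111600 × 3600 = 14.456″.

Δφ = 14.5″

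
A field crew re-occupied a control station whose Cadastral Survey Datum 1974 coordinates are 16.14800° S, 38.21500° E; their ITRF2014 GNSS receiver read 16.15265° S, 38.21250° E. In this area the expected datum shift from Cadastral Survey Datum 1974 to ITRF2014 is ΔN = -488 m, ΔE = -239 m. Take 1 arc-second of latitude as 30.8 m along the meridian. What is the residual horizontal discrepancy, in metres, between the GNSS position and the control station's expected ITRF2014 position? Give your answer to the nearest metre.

39 m

Observed coordinate differences: Δφ = -0.00465°, Δλ = -0.00250°.
Converting to metres (1° lat = 110880 m, cos φ = 0.960546): observed ΔN = -515.6 m, observed ΔE = -266.3 m.
Subtracting the expected shift leaves a residual of -515.6 − (-488) = -27.6 m north and -266.3 − (-239) = -27.3 m east.
Residual distance = √((-27.6)² + (-27.3)²) = 38.8 m.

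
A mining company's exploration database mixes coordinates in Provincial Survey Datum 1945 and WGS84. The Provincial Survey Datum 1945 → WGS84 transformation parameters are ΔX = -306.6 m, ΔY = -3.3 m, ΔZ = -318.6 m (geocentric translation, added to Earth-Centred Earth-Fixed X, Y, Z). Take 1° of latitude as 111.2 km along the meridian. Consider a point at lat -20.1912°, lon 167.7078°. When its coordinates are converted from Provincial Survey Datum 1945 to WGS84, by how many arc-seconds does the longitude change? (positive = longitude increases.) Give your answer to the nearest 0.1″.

sin φ = -0.345154, cos φ = 0.938546, sin λ = 0.212897, cos λ = -0.977075.
East component: ΔE = −sin λ·ΔX + cos λ·ΔY = −(0.212897)(-306.6) + (-0.977075)(-3.3) = 68.50 m.
1° of latitude spans 111200 m; at latitude φ, 1° of longitude spans that × cos φ = 104366.3 m, so Δλ = 68.50 / 104366.3 × 3600 = 2.363″.

Δλ = 2.4″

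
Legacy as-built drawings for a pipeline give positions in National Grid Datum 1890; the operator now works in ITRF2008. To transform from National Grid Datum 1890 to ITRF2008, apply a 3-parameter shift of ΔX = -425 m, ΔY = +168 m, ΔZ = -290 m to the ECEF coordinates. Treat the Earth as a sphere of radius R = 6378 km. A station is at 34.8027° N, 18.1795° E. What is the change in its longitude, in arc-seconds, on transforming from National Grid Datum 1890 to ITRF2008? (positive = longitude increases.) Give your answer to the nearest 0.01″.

sin φ = 0.570752, cos φ = 0.821122, sin λ = 0.311995, cos λ = 0.950084.
East component: ΔE = −sin λ·ΔX + cos λ·ΔY = −(0.311995)(-425) + (0.950084)(168) = 292.21 m.
1° of latitude spans πR/180 = 111317 m; at latitude φ, 1° of longitude spans that × cos φ = 91405.0 m, so Δλ = 292.21 / 91405.0 × 3600 = 11.509″.

Δλ = 11.51″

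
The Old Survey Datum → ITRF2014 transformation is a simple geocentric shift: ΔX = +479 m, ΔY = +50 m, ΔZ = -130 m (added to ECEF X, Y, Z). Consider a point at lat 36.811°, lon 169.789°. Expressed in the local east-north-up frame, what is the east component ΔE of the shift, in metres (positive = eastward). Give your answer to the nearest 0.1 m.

ΔE = -134.1 m

The local east axis at (φ, λ) is (−sin λ, cos λ, 0), so ΔE = −sin(169.789°)·479 + cos(169.789°)·50 = -134.12 m.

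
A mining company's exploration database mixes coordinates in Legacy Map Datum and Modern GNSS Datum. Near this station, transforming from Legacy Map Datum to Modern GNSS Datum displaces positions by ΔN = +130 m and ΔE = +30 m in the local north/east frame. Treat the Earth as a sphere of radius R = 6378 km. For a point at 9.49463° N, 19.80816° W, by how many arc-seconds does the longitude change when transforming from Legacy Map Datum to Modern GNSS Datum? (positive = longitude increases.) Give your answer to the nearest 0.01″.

Δλ = 0.98″

At latitude 9.49463°, cos φ = 0.986301.
One radian of longitude at latitude φ spans R cos φ, so Δλ = ΔE / (R cos φ) = 30.0 / (6378000 × 0.986301) = 4.7690e-06 rad = 0.984″.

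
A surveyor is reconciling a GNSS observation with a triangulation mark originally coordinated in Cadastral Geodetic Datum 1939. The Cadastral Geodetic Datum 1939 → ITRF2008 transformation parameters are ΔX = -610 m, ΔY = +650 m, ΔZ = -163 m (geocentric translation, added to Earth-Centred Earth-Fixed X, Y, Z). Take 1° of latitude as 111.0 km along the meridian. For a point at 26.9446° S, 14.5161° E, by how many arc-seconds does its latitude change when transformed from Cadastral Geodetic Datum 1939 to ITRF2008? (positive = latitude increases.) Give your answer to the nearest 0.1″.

Δφ = -11.0″

sin φ = -0.453129, cos φ = 0.891445, sin λ = 0.250652, cos λ = 0.968077.
North component: ΔN = −sin φ cos λ·ΔX − sin φ sin λ·ΔY + cos φ·ΔZ = −(-0.453129)(0.968077)(-610) − (-0.453129)(0.250652)(650) + (0.891445)(-163) = -339.06 m.
1° of latitude spans 111000 m, so Δφ = -339.06 / 111000 × 3600 = -10.997″.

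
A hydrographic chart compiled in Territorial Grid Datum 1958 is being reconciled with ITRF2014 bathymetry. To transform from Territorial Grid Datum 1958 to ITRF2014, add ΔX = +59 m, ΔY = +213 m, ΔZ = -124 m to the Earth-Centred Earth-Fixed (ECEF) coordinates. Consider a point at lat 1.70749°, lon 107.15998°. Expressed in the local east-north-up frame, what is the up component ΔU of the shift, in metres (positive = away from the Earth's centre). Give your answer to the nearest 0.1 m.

The local up (radial) axis is (cos φ cos λ, cos φ sin λ, sin φ), giving ΔU = -17.400 + 203.428 − 3.695 = 182.33 m.

ΔU = 182.3 m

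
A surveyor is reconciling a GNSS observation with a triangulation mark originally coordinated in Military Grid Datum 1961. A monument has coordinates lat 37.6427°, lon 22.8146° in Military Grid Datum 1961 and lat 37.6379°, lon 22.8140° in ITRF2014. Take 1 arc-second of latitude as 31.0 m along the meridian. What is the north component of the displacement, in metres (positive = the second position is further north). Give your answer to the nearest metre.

Δφ = 37.6379° − 37.6427° = -0.0048°; Δλ = 22.8140° − 22.8146° = -0.0006°.
1° of latitude = 3600 × 31.00 = 111600 m.
ΔN = Δφ × 111600 = -535.7 m; ΔE = Δλ × 111600 × cos(37.6427°) = -0.0006 × 111600 × 0.791835 = -53.0 m.

ΔN = -536 m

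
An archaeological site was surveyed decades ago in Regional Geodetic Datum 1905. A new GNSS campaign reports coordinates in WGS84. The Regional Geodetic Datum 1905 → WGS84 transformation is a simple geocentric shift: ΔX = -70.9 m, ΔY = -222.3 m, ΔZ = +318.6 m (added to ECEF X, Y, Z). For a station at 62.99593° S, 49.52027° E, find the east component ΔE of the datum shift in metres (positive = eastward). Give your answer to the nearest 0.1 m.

ΔE = -90.4 m

At φ = -62.99593°, λ = 49.52027°: sin φ = -0.890974, cos φ = 0.454054, sin λ = 0.760636, cos λ = 0.649179.
ΔE = −sin λ·ΔX + cos λ·ΔY = −(0.760636)·(-70.9) + (0.649179)·(-222.3) = -90.38 m.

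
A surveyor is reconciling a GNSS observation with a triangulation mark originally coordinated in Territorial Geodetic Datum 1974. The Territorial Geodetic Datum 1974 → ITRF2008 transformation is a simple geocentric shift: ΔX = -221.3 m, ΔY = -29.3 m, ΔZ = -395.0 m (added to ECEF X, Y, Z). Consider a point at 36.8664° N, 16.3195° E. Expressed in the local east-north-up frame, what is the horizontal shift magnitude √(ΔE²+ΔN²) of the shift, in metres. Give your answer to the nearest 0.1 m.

At φ = 36.8664°, λ = 16.3195°: sin φ = 0.599951, cos φ = 0.800037, sin λ = 0.280993, cos λ = 0.959710.
ΔE = −sin λ·ΔX + cos λ·ΔY = −(0.280993)·(-221.3) + (0.959710)·(-29.3) = 34.06 m.
ΔN = −sin φ cos λ·ΔX − sin φ sin λ·ΔY + cos φ·ΔZ = −(0.599951)(0.959710)(-221.3) − (0.599951)(0.280993)(-29.3) + (0.800037)(-395.0) = -183.66 m.
Horizontal magnitude = √(ΔE² + ΔN²) = √(34.06² + (-183.66)²) = 186.79 m.

186.8 m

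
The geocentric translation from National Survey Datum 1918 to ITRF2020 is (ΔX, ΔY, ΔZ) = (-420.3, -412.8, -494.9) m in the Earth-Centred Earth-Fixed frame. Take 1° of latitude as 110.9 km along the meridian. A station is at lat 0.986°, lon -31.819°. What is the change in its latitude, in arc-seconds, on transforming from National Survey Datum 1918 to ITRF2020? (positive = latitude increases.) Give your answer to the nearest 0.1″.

Δφ = -16.0″

sin φ = 0.017208, cos φ = 0.999852, sin λ = -0.527238, cos λ = 0.849718.
North component: ΔN = −sin φ cos λ·ΔX − sin φ sin λ·ΔY + cos φ·ΔZ = −(0.017208)(0.849718)(-420.3) − (0.017208)(-0.527238)(-412.8) + (0.999852)(-494.9) = -492.43 m.
1° of latitude spans 110900 m, so Δφ = -492.43 / 110900 × 3600 = -15.985″.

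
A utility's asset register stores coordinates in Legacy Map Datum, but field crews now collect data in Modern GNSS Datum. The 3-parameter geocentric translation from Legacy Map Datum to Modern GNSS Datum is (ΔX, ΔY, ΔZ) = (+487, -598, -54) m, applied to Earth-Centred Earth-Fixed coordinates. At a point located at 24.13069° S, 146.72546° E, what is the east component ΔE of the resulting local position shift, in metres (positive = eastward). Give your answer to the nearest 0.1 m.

ΔE = 232.8 m

At φ = -24.13069°, λ = 146.72546°: sin φ = -0.408819, cos φ = 0.912615, sin λ = 0.548651, cos λ = -0.836051.
ΔE = −sin λ·ΔX + cos λ·ΔY = −(0.548651)·(487) + (-0.836051)·(-598) = 232.77 m.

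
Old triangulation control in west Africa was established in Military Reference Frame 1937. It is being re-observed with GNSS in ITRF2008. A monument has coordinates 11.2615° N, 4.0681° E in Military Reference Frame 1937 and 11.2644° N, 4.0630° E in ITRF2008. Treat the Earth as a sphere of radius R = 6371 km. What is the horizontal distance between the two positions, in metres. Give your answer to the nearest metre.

643 m

Δφ = 11.2644° − 11.2615° = +0.0029°; Δλ = 4.0630° − 4.0681° = -0.0051°.
1° along a meridian = πR/180 = 111195 m.
ΔN = Δφ × 111195 = 322.5 m; ΔE = Δλ × 111195 × cos(11.2615°) = -0.0051 × 111195 × 0.980746 = -556.2 m.
Distance = √(ΔE² + ΔN²) = √((-556.2)² + 322.5²) = 642.9 m.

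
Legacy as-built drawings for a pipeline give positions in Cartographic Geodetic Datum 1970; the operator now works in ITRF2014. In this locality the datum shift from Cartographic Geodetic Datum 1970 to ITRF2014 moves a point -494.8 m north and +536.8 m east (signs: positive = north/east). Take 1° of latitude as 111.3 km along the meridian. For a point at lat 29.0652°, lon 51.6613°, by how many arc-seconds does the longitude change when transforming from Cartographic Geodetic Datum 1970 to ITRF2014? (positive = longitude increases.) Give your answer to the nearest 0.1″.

At latitude 29.0652°, cos φ = 0.874067.
1° of longitude at this latitude = 111.3 × cos φ = 97.28 km, so Δλ = 536.8 / 97283.7 = 0.0055179° = 19.864″.

Δλ = 19.9″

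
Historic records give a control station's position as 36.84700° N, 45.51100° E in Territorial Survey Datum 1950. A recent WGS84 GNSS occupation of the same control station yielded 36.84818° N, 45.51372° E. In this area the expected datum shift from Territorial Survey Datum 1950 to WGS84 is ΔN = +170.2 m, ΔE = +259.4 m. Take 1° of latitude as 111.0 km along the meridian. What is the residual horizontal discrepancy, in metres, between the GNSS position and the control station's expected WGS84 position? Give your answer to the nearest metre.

43 m

Observed coordinate differences: Δφ = +0.00118°, Δλ = +0.00272°.
Converting to metres (1° lat = 111000 m, cos φ = 0.800240): observed ΔN = 131.0 m, observed ΔE = 241.6 m.
Subtracting the expected shift leaves a residual of 131.0 − (170.2) = -39.2 m north and 241.6 − (259.4) = -17.8 m east.
Residual distance = √((-39.2)² + (-17.8)²) = 43.1 m.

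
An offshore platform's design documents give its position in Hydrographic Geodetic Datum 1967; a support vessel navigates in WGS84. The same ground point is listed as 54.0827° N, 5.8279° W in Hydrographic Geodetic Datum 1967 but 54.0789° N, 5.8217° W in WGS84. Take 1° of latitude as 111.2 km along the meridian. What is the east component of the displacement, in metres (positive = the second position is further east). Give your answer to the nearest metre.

ΔE = 404 m

Δφ = 54.0789° − 54.0827° = -0.0038°; Δλ = -5.8217° − -5.8279° = +0.0062°.
ΔN = Δφ × 111200 = -422.6 m; ΔE = Δλ × 111200 × cos(54.0827°) = +0.0062 × 111200 × 0.586617 = 404.4 m.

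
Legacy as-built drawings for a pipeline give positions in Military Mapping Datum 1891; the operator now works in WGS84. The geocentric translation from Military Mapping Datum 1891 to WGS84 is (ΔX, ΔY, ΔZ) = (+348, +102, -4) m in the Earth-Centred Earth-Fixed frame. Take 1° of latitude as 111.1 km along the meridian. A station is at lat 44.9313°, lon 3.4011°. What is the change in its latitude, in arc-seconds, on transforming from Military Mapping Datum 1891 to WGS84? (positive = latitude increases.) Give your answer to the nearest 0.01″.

Δφ = -8.18″

sin φ = 0.706258, cos φ = 0.707954, sin λ = 0.059326, cos λ = 0.998239.
North component: ΔN = −sin φ cos λ·ΔX − sin φ sin λ·ΔY + cos φ·ΔZ = −(0.706258)(0.998239)(348) − (0.706258)(0.059326)(102) + (0.707954)(-4) = -252.45 m.
1° of latitude spans 111100 m, so Δφ = -252.45 / 111100 × 3600 = -8.180″.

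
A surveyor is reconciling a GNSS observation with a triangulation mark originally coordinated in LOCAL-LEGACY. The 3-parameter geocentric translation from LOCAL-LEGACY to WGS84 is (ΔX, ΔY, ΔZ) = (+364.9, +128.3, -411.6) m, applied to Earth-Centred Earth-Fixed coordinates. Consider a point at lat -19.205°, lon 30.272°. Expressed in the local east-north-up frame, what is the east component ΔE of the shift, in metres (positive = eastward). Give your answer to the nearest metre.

The local east axis at (φ, λ) is (−sin λ, cos λ, 0), so ΔE = −sin(30.272°)·364.9 + cos(30.272°)·128.3 = -73.14 m.

ΔE = -73 m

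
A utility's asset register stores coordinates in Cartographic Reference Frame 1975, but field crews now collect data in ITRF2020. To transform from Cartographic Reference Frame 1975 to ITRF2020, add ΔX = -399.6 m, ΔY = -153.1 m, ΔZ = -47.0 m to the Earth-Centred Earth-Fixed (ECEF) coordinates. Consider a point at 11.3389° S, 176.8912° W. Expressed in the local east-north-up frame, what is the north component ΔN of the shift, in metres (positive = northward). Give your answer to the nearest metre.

At φ = -11.3389°, λ = -176.8912°: sin φ = -0.196612, cos φ = 0.980481, sin λ = -0.054232, cos λ = -0.998528.
ΔN = −sin φ cos λ·ΔX − sin φ sin λ·ΔY + cos φ·ΔZ = −(-0.196612)(-0.998528)(-399.6) − (-0.196612)(-0.054232)(-153.1) + (0.980481)(-47.0) = 34.00 m.

ΔN = 34 m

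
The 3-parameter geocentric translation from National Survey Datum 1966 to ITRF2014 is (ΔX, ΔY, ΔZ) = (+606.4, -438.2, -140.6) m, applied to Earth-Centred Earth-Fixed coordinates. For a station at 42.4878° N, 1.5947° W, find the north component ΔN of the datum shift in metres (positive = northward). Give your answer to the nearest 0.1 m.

At φ = 42.4878°, λ = -1.5947°: sin φ = 0.675433, cos φ = 0.737421, sin λ = -0.027829, cos λ = 0.999613.
ΔN = −sin φ cos λ·ΔX − sin φ sin λ·ΔY + cos φ·ΔZ = −(0.675433)(0.999613)(606.4) − (0.675433)(-0.027829)(-438.2) + (0.737421)(-140.6) = -521.34 m.

ΔN = -521.3 m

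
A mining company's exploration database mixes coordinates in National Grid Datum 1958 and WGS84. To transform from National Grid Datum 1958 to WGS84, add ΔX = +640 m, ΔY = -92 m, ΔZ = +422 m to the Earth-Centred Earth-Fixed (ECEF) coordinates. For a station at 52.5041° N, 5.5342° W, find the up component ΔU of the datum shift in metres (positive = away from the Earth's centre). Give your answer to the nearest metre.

At φ = 52.5041°, λ = -5.5342°: sin φ = 0.793397, cos φ = 0.608705, sin λ = -0.096440, cos λ = 0.995339.
ΔU = cos φ cos λ·ΔX + cos φ sin λ·ΔY + sin φ·ΔZ = (0.608705)(0.995339)(640) + (0.608705)(-0.096440)(-92) + (0.793397)(422) = 727.97 m.

ΔU = 728 m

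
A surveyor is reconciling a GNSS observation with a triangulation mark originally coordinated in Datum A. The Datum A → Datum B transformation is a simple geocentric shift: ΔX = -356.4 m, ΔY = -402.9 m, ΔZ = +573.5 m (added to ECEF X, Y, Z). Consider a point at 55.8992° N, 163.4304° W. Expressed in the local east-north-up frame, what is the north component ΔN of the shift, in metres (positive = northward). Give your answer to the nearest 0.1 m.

ΔN = -56.5 m

At φ = 55.8992°, λ = -163.4304°: sin φ = 0.828053, cos φ = 0.560651, sin λ = -0.285180, cos λ = -0.958474.
ΔN = −sin φ cos λ·ΔX − sin φ sin λ·ΔY + cos φ·ΔZ = −(0.828053)(-0.958474)(-356.4) − (0.828053)(-0.285180)(-402.9) + (0.560651)(573.5) = -56.47 m.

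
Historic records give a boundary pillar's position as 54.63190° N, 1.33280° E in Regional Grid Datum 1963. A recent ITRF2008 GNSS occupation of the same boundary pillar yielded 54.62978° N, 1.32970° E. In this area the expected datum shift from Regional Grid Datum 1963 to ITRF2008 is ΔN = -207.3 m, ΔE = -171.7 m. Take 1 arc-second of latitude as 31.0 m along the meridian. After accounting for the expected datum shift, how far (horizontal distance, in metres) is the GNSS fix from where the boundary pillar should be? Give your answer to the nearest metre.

41 m

Observed coordinate differences: Δφ = -0.00212°, Δλ = -0.00310°.
Converting to metres (1° lat = 111600 m, cos φ = 0.578827): observed ΔN = -236.6 m, observed ΔE = -200.3 m.
Subtracting the expected shift leaves a residual of -236.6 − (-207.3) = -29.3 m north and -200.3 − (-171.7) = -28.6 m east.
Residual distance = √((-29.3)² + (-28.6)²) = 40.9 m.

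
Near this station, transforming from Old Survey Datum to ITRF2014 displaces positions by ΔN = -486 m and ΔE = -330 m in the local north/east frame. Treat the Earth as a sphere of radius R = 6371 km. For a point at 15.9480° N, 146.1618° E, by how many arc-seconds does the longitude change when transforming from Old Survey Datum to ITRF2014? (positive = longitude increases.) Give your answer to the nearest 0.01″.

At latitude 15.9480°, cos φ = 0.961511.
One radian of longitude at latitude φ spans R cos φ, so Δλ = ΔE / (R cos φ) = -330.0 / (6371000 × 0.961511) = -5.3871e-05 rad = -11.112″.

Δλ = -11.11″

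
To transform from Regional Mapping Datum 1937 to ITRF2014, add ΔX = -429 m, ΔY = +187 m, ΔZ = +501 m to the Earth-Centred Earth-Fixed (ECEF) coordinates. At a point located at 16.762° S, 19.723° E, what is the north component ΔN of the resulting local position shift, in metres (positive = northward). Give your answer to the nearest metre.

At φ = -16.762°, λ = 19.723°: sin φ = -0.288397, cos φ = 0.957511, sin λ = 0.337473, cos λ = 0.941335.
ΔN = −sin φ cos λ·ΔX − sin φ sin λ·ΔY + cos φ·ΔZ = −(-0.288397)(0.941335)(-429) − (-0.288397)(0.337473)(187) + (0.957511)(501) = 381.45 m.

ΔN = 381 m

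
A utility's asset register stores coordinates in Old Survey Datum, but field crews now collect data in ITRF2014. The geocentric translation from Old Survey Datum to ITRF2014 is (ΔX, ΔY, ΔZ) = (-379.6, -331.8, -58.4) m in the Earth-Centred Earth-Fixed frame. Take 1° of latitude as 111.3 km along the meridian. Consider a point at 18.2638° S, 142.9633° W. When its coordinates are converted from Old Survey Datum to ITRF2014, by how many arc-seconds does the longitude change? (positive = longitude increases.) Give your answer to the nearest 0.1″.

sin φ = -0.313393, cos φ = 0.949624, sin λ = -0.602326, cos λ = -0.798250.
East component: ΔE = −sin λ·ΔX + cos λ·ΔY = −(-0.602326)(-379.6) + (-0.798250)(-331.8) = 36.22 m.
1° of latitude spans 111300 m; at latitude φ, 1° of longitude spans that × cos φ = 105693.1 m, so Δλ = 36.22 / 105693.1 × 3600 = 1.234″.

Δλ = 1.2″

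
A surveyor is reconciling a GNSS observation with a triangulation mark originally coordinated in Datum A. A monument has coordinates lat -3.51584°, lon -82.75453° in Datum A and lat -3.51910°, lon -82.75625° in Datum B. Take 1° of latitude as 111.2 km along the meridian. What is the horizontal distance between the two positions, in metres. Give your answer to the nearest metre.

410 m

Δφ = -3.51910° − -3.51584° = -0.00326°; Δλ = -82.75625° − -82.75453° = -0.00172°.
ΔN = Δφ × 111200 = -362.5 m; ΔE = Δλ × 111200 × cos(-3.51584°) = -0.00172 × 111200 × 0.998118 = -190.9 m.
Distance = √(ΔE² + ΔN²) = √((-190.9)² + (-362.5)²) = 409.7 m.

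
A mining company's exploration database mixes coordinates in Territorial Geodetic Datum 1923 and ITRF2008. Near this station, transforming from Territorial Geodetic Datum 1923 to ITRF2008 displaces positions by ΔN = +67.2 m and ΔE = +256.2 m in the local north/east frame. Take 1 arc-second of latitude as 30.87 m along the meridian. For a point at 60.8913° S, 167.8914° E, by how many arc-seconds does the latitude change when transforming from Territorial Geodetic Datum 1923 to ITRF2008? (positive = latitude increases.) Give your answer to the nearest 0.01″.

1″ of latitude = 30.87 m, so Δφ = 67.2 / 30.87 = 2.177″.

Δφ = 2.18″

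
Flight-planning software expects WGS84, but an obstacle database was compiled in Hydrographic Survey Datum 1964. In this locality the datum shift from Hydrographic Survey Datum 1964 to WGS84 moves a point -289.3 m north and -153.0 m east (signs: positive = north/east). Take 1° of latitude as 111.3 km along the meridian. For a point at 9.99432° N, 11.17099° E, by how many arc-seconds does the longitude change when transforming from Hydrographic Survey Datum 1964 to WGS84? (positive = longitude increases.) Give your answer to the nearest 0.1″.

At latitude 9.99432°, cos φ = 0.984825.
1° of longitude at this latitude = 111.3 × cos φ = 109.61 km, so Δλ = -153.0 / 109611.0 = -0.0013958° = -5.025″.

Δλ = -5.0″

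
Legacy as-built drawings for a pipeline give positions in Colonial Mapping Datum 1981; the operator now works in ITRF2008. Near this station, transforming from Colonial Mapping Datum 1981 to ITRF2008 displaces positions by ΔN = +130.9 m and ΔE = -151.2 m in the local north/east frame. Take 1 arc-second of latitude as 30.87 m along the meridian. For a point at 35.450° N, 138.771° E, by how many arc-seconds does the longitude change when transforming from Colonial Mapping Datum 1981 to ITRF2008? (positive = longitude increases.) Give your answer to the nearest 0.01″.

Δλ = -6.01″

At latitude 35.450°, cos φ = 0.814622.
1″ of longitude at this latitude = 30.87 × cos φ = 25.1474 m, so Δλ = -151.2 / 25.1474 = -6.013″.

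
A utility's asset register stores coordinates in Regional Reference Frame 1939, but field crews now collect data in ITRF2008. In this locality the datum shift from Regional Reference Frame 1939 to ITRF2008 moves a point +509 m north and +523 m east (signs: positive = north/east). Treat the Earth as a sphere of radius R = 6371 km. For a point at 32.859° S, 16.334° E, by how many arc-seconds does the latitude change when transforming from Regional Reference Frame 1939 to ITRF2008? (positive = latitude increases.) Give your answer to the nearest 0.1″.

On a sphere of radius R, 1 rad of latitude = R, so Δφ = ΔN / R = 509.0 / 6371000 = 7.9893e-05 rad = 16.479″.

Δφ = 16.5″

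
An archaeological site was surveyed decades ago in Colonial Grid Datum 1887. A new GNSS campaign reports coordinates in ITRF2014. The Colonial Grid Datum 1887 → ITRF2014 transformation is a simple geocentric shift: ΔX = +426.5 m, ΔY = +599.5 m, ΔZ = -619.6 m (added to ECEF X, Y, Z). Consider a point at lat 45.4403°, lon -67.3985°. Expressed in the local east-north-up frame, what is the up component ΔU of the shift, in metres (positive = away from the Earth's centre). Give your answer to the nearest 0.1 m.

ΔU = -714.8 m

The local up (radial) axis is (cos φ cos λ, cos φ sin λ, sin φ), giving ΔU = 115.009 − 388.335 − 441.477 = -714.80 m.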